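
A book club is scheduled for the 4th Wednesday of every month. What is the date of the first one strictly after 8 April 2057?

25 April 2057

April 2057 starts on a Sunday; its first Wednesday is the 4th, so the 4th Wednesday is the 25th — 25 April 2057.
25 April 2057 is after 8 April 2057, so that is the next one.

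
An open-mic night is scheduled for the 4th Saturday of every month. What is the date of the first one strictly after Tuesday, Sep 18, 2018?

Sep 2018 starts on a Saturday; its first Saturday is the 1st, so the 4th Saturday is the 22nd — Sep 22, 2018.
Sep 22, 2018 is after Sep 18, 2018, so that is the next one.

Sep 22, 2018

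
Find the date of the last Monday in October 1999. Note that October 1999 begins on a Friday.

1999-10-25

October 1999 begins on a Friday, so the first Monday is October 4 (3 days later).
October 1999 has 31 days. Adding weeks: 4, 11, 18, 25 — the last one ≤ 31 is the 25th.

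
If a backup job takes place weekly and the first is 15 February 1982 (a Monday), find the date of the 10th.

The 10th occurrence is 9 intervals after the first: 9 × 7 = 63 days after 15 February 1982.
February has 28 days — 13 days to the end of February leaves 50.
March has 31 days (19 left).
19 days into April → 19 April 1982.

19 April 1982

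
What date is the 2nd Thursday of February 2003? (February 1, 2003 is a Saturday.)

February 2003 begins on a Saturday, so the first Thursday is February 6 (5 days later).
The 2nd Thursday is 1 weeks later: 6 + 7 = 13.

2003-02-13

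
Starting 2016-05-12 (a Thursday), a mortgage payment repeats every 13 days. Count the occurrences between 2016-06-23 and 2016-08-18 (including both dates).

4

Occurrences land 13·i days after 2016-05-12 for i = 0, 1, 2, …
2016-06-23 is 42 days after the start; 42 ÷ 13 = 3 remainder 3; since the remainder is 3, round up to i = 4. First occurrence in the window: #5 on 2016-07-03 (4×13 = 52 days in).
2016-08-18 is 98 days after the start; 98 ÷ 13 = 7 remainder 7. Last occurrence in the window: #8 on 2016-08-11.
Occurrences #5 through #8: 4 in total.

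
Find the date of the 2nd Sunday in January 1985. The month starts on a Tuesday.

January 1985 begins on a Tuesday, so the first Sunday is January 6 (5 days later).
The 2nd Sunday is 1 weeks later: 6 + 7 = 13.

13 January 1985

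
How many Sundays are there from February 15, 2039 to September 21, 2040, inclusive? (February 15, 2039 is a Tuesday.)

February 15, 2039 is a Tuesday; the first Sunday on or after it is February 20, 2039 (5 days later).
From February 20, 2039 to September 21, 2040: 314 + 265 = 579 days (rest of 2039, to September 21, 2040 in 2040).
579 ÷ 7 = 82 full weeks with remainder 5, so 82 more Sundays after the first → 83.

83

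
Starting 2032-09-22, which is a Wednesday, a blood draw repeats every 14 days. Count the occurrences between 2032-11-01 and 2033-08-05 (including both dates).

20

Occurrences land 14·i days after 2032-09-22 for i = 0, 1, 2, …
2032-11-01 is 40 days after the start; 40 ÷ 14 = 2 remainder 12; since the remainder is 12, round up to i = 3. First occurrence in the window: #4 on 2032-11-03 (3×14 = 42 days in).
2033-08-05 is 317 days after the start; 317 ÷ 14 = 22 remainder 9. Last occurrence in the window: #23 on 2033-07-27.
Occurrences #4 through #23: 20 in total.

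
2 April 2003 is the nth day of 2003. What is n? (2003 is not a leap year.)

Days in months before April: 31 + 28 + 31 = 90.
Plus 2 days into April → day 92.

92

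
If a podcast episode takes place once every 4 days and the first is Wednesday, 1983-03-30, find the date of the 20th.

The 20th occurrence is 19 intervals after the first: 19 × 4 = 76 days after 1983-03-30.
March has 31 days — 1 day to the end of March leaves 75.
April has 30 days (45 left).
May has 31 days (14 left).
14 days into June → 1983-06-14.

1983-06-14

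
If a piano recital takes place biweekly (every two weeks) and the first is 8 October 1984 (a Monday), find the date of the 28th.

The 28th occurrence is 27 intervals after the first: 27 × 14 = 378 days after 8 October 1984.
October has 31 days — 23 days to the end of October leaves 355.
November has 30 days (325 left).
December has 31 days (294 left).
January has 31 days (263 left).
February has 28 days (235 left).
March has 31 days (204 left).
April has 30 days (174 left).
May has 31 days (143 left).
June has 30 days (113 left).
July has 31 days (82 left).
August has 31 days (51 left).
September has 30 days (21 left).
21 days into October → 21 October 1985.

21 October 1985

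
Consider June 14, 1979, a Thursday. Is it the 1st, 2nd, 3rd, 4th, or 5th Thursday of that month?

2nd

Day 14 falls in week ⌈14/7⌉ of the month.
Days 1–7 hold the 1st Thursday, 8–14 the 2nd, 15–21 the 3rd, 22–28 the 4th, 29–31 the 5th.
14 is in the range for the 2nd.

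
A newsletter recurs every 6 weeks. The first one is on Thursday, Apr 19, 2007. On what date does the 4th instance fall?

Aug 23, 2007

The 4th occurrence is 3 intervals after the first: 3 × 42 = 126 days after Apr 19, 2007.
Apr has 30 days — 11 days to the end of Apr leaves 115.
May has 31 days (84 left).
Jun has 30 days (54 left).
Jul has 31 days (23 left).
23 days into Aug → Aug 23, 2007.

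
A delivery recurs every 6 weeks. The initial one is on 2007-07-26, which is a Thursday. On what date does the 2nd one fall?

The 2nd occurrence is 1 interval after the first: 1 × 42 = 42 days after 2007-07-26.
July has 31 days — 5 days to the end of July leaves 37.
August has 31 days (6 left).
6 days into September → 2007-09-06.

2007-09-06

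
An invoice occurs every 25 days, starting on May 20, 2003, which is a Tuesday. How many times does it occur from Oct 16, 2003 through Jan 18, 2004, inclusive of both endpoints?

4

Occurrences land 25·i days after May 20, 2003 for i = 0, 1, 2, …
Oct 16, 2003 is 149 days after the start; 149 ÷ 25 = 5 remainder 24; since the remainder is 24, round up to i = 6. First occurrence in the window: #7 on Oct 17, 2003 (6×25 = 150 days in).
Jan 18, 2004 is 243 days after the start; 243 ÷ 25 = 9 remainder 18. Last occurrence in the window: #10 on Dec 31, 2003.
Occurrences #7 through #10: 4 in total.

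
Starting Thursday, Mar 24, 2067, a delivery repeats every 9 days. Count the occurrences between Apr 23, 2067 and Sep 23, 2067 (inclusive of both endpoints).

Occurrences land 9·i days after Mar 24, 2067 for i = 0, 1, 2, …
Apr 23, 2067 is 30 days after the start; 30 ÷ 9 = 3 remainder 3; since the remainder is 3, round up to i = 4. First occurrence in the window: #5 on Apr 29, 2067 (4×9 = 36 days in).
Sep 23, 2067 is 183 days after the start; 183 ÷ 9 = 20 remainder 3. Last occurrence in the window: #21 on Sep 20, 2067.
Occurrences #5 through #21: 17 in total.

17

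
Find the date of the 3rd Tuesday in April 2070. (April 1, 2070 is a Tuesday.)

2070-04-15

April 2070 begins on a Tuesday, so the first Tuesday is April 1.
The 3rd Tuesday is 2 weeks later: 1 + 14 = 15.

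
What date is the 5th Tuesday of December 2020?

December 2020 begins on a Tuesday, so the first Tuesday is December 1.
The 5th Tuesday is 4 weeks later: 1 + 28 = 29.

29 December 2020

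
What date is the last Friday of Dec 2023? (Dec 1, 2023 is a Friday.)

Dec 29, 2023

Dec 2023 begins on a Friday, so the first Friday is Dec 1.
Dec 2023 has 31 days. Adding weeks: 1, 8, 15, 22, 29 — the last one ≤ 31 is the 29th.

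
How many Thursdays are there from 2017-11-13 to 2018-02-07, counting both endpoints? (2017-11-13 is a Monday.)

12

2017-11-13 is a Monday; the first Thursday on or after it is 2017-11-16 (3 days later).
From 2017-11-16 to 2018-02-07: 14 + 31 + 31 + 7 = 83 days (rest of November, December, January, February).
83 ÷ 7 = 11 full weeks with remainder 6, so 11 more Thursdays after the first → 12.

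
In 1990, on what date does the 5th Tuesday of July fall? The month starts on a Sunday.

July 31, 1990

July 1990 begins on a Sunday, so the first Tuesday is July 3 (2 days later).
The 5th Tuesday is 4 weeks later: 3 + 28 = 31.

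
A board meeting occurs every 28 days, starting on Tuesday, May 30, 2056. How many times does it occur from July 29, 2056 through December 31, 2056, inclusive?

5

Occurrences land 28·i days after May 30, 2056 for i = 0, 1, 2, …
July 29, 2056 is 60 days after the start; 60 ÷ 28 = 2 remainder 4; since the remainder is 4, round up to i = 3. First occurrence in the window: #4 on August 22, 2056 (3×28 = 84 days in).
December 31, 2056 is 215 days after the start; 215 ÷ 28 = 7 remainder 19. Last occurrence in the window: #8 on December 12, 2056.
Occurrences #4 through #8: 5 in total.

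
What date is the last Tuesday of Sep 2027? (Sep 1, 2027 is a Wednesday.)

Sep 28, 2027

Sep 2027 begins on a Wednesday, so the first Tuesday is Sep 7 (6 days later).
Sep 2027 has 30 days. Adding weeks: 7, 14, 21, 28 — the last one ≤ 30 is the 28th.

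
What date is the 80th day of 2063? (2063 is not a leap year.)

2063-03-21

January has 31 days (80 − 31 = 49 remain).
February has 28 days (49 − 28 = 21 remain).
21 into March → March 21.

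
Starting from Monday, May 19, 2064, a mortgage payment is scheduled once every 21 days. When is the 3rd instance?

The 3rd occurrence is 2 intervals after the first: 2 × 21 = 42 days after May 19, 2064.
May has 31 days — 12 days to the end of May leaves 30.
30 days into Jun → Jun 30, 2064.

Jun 30, 2064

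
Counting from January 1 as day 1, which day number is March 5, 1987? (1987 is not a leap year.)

Days in months before March: 31 + 28 = 59.
Plus 5 days into March → day 64.

64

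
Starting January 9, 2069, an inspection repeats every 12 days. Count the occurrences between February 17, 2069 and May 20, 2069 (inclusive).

7

Occurrences land 12·i days after January 9, 2069 for i = 0, 1, 2, …
February 17, 2069 is 39 days after the start; 39 ÷ 12 = 3 remainder 3; since the remainder is 3, round up to i = 4. First occurrence in the window: #5 on February 26, 2069 (4×12 = 48 days in).
May 20, 2069 is 131 days after the start; 131 ÷ 12 = 10 remainder 11. Last occurrence in the window: #11 on May 9, 2069.
Occurrences #5 through #11: 7 in total.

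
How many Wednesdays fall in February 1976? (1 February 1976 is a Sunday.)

1 February 1976 is a Sunday; the first Wednesday on or after it is 4 February 1976 (3 days later).
From 4 February 1976 to 29 February 1976 is 29 − 4 = 25 days.
25 ÷ 7 = 3 full weeks with remainder 4, so 3 more Wednesdays after the first → 4.

4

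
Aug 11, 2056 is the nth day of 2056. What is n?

224

Days in months before Aug: 31 + 29 + 31 + 30 + 31 + 30 + 31 = 213.
Plus 11 days into Aug → day 224.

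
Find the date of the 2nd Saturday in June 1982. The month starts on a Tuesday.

June 12, 1982

June 1982 begins on a Tuesday, so the first Saturday is June 5 (4 days later).
The 2nd Saturday is 1 weeks later: 5 + 7 = 12.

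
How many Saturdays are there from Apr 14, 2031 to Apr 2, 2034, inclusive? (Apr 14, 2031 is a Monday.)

Apr 14, 2031 is a Monday; the first Saturday on or after it is Apr 19, 2031 (5 days later).
From Apr 19, 2031 to Apr 2, 2034: 256 + 366 + 365 + 92 = 1079 days (rest of 2031, 2032, 2033, to Apr 2, 2034 in 2034).
1079 ÷ 7 = 154 full weeks with remainder 1, so 154 more Saturdays after the first → 155.

155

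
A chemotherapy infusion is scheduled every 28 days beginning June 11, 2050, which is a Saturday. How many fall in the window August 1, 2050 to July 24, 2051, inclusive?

Occurrences land 28·i days after June 11, 2050 for i = 0, 1, 2, …
August 1, 2050 is 51 days after the start; 51 ÷ 28 = 1 remainder 23; since the remainder is 23, round up to i = 2. First occurrence in the window: #3 on August 6, 2050 (2×28 = 56 days in).
July 24, 2051 is 408 days after the start; 408 ÷ 28 = 14 remainder 16. Last occurrence in the window: #15 on July 8, 2051.
Occurrences #3 through #15: 13 in total.

13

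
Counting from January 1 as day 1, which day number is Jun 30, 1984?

182

Days in months before Jun: 31 + 29 + 31 + 30 + 31 = 152.
Plus 30 days into Jun → day 182.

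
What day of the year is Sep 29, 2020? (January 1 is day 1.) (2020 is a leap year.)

Days in months before Sep: 31 + 29 + 31 + 30 + 31 + 30 + 31 + 31 = 244.
Plus 29 days into Sep → day 273.

273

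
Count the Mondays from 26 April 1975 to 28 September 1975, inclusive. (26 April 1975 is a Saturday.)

26 April 1975 is a Saturday; the first Monday on or after it is 28 April 1975 (2 days later).
From 28 April 1975 to 28 September 1975: 2 + 31 + 30 + 31 + 31 + 28 = 153 days (rest of April, May, June, July, August, September).
153 ÷ 7 = 21 full weeks with remainder 6, so 21 more Mondays after the first → 22.

22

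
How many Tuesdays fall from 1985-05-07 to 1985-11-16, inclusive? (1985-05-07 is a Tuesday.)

28

1985-05-07 is a Tuesday; the first Tuesday on or after it is 1985-05-07.
From 1985-05-07 to 1985-11-16: 24 + 30 + 31 + 31 + 30 + 31 + 16 = 193 days (rest of May, June, July, August, September, October, November).
193 ÷ 7 = 27 full weeks with remainder 4, so 27 more Tuesdays after the first → 28.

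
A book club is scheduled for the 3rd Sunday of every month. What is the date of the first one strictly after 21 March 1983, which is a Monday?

March 1983 starts on a Tuesday; its first Sunday is the 6th, so the 3rd Sunday is the 20th — 20 March 1983.
That is not after 21 March 1983, so look at April 1983.
April 1983 starts on a Friday; its first Sunday is the 3rd, so the 3rd Sunday is the 17th — 17 April 1983.

17 April 1983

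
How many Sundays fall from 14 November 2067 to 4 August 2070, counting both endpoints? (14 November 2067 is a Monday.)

14 November 2067 is a Monday; the first Sunday on or after it is 20 November 2067 (6 days later).
From 20 November 2067 to 4 August 2070: 41 + 366 + 365 + 216 = 988 days (rest of 2067, 2068, 2069, to 4 August 2070 in 2070).
988 ÷ 7 = 141 full weeks with remainder 1, so 141 more Sundays after the first → 142.

142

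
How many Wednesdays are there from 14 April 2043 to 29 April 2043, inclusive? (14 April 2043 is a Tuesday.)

14 April 2043 is a Tuesday; the first Wednesday on or after it is 15 April 2043 (1 day later).
From 15 April 2043 to 29 April 2043 is 29 − 15 = 14 days.
14 ÷ 7 = 2 full weeks with remainder 0, so 2 more Wednesdays after the first → 3.

3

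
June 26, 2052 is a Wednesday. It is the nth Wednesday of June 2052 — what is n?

4th

Day 26 falls in week ⌈26/7⌉ of the month.
Days 1–7 hold the 1st Wednesday, 8–14 the 2nd, 15–21 the 3rd, 22–28 the 4th, 29–31 the 5th.
26 is in the range for the 4th.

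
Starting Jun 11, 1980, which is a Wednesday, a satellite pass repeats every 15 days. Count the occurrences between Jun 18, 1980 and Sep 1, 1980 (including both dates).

5

Occurrences land 15·i days after Jun 11, 1980 for i = 0, 1, 2, …
Jun 18, 1980 is 7 days after the start; 7 ÷ 15 = 0 remainder 7; since the remainder is 7, round up to i = 1. First occurrence in the window: #2 on Jun 26, 1980 (1×15 = 15 days in).
Sep 1, 1980 is 82 days after the start; 82 ÷ 15 = 5 remainder 7. Last occurrence in the window: #6 on Aug 25, 1980.
Occurrences #2 through #6: 5 in total.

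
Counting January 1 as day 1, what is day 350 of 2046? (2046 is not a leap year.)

January has 31 days (350 − 31 = 319 remain).
February has 28 days (319 − 28 = 291 remain).
March has 31 days (291 − 31 = 260 remain).
April has 30 days (260 − 30 = 230 remain).
May has 31 days (230 − 31 = 199 remain).
June has 30 days (199 − 30 = 169 remain).
July has 31 days (169 − 31 = 138 remain).
August has 31 days (138 − 31 = 107 remain).
September has 30 days (107 − 30 = 77 remain).
October has 31 days (77 − 31 = 46 remain).
November has 30 days (46 − 30 = 16 remain).
16 into December → December 16.

16 December 2046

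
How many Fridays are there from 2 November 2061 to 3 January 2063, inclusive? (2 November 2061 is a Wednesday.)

2 November 2061 is a Wednesday; the first Friday on or after it is 4 November 2061 (2 days later).
From 4 November 2061 to 3 January 2063: 57 + 365 + 3 = 425 days (rest of 2061, 2062, to 3 January 2063 in 2063).
425 ÷ 7 = 60 full weeks with remainder 5, so 60 more Fridays after the first → 61.

61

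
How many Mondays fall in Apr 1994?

4

Apr 1, 1994 is a Friday; the first Monday on or after it is Apr 4, 1994 (3 days later).
From Apr 4, 1994 to Apr 30, 1994 is 30 − 4 = 26 days.
26 ÷ 7 = 3 full weeks with remainder 5, so 3 more Mondays after the first → 4.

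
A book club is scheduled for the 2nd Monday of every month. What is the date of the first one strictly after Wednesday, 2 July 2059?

July 2059 starts on a Tuesday; its first Monday is the 7th, so the 2nd Monday is the 14th — 14 July 2059.
14 July 2059 is after 2 July 2059, so that is the next one.

14 July 2059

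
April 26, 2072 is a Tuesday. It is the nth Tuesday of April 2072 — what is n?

4th

Day 26 falls in week ⌈26/7⌉ of the month.
Days 1–7 hold the 1st Tuesday, 8–14 the 2nd, 15–21 the 3rd, 22–28 the 4th, 29–31 the 5th.
26 is in the range for the 4th.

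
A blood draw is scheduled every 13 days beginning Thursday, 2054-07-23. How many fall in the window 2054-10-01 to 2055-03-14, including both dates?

Occurrences land 13·i days after 2054-07-23 for i = 0, 1, 2, …
2054-10-01 is 70 days after the start; 70 ÷ 13 = 5 remainder 5; since the remainder is 5, round up to i = 6. First occurrence in the window: #7 on 2054-10-09 (6×13 = 78 days in).
2055-03-14 is 234 days after the start; 234 ÷ 13 = 18 remainder 0. Last occurrence in the window: #19 on 2055-03-14.
Occurrences #7 through #19: 13 in total.

13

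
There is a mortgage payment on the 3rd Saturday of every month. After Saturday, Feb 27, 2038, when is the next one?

Mar 20, 2038

Feb 2038 starts on a Monday; its first Saturday is the 6th, so the 3rd Saturday is the 20th — Feb 20, 2038.
That is not after Feb 27, 2038, so look at Mar 2038.
Mar 2038 starts on a Monday; its first Saturday is the 6th, so the 3rd Saturday is the 20th — Mar 20, 2038.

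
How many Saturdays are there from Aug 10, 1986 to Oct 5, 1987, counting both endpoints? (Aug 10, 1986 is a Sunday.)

Aug 10, 1986 is a Sunday; the first Saturday on or after it is Aug 16, 1986 (6 days later).
From Aug 16, 1986 to Oct 5, 1987: 137 + 278 = 415 days (rest of 1986, to Oct 5, 1987 in 1987).
415 ÷ 7 = 59 full weeks with remainder 2, so 59 more Saturdays after the first → 60.

60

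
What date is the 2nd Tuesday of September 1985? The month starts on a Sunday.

September 1985 begins on a Sunday, so the first Tuesday is September 3 (2 days later).
The 2nd Tuesday is 1 weeks later: 3 + 7 = 10.

10 September 1985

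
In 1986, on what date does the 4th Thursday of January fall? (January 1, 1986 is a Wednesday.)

January 23, 1986

January 1986 begins on a Wednesday, so the first Thursday is January 2 (1 day later).
The 4th Thursday is 3 weeks later: 2 + 21 = 23.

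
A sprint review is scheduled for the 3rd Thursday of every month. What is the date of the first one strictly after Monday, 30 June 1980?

17 July 1980

June 1980 starts on a Sunday; its first Thursday is the 5th, so the 3rd Thursday is the 19th — 19 June 1980.
That is not after 30 June 1980, so look at July 1980.
July 1980 starts on a Tuesday; its first Thursday is the 3rd, so the 3rd Thursday is the 17th — 17 July 1980.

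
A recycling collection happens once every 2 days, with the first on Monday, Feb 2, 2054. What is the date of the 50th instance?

May 11, 2054

The 50th occurrence is 49 intervals after the first: 49 × 2 = 98 days after Feb 2, 2054.
Feb has 28 days — 26 days to the end of Feb leaves 72.
Mar has 31 days (41 left).
Apr has 30 days (11 left).
11 days into May → May 11, 2054.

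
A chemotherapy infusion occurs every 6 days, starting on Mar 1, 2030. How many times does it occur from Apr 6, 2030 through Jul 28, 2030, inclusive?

19

Occurrences land 6·i days after Mar 1, 2030 for i = 0, 1, 2, …
Apr 6, 2030 is 36 days after the start; 36 ÷ 6 = 6 remainder 0. First occurrence in the window: #7 on Apr 6, 2030 (6×6 = 36 days in).
Jul 28, 2030 is 149 days after the start; 149 ÷ 6 = 24 remainder 5. Last occurrence in the window: #25 on Jul 23, 2030.
Occurrences #7 through #25: 19 in total.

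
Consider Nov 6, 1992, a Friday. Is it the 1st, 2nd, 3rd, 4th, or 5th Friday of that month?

Day 6 falls in week ⌈6/7⌉ of the month.
Days 1–7 hold the 1st Friday, 8–14 the 2nd, 15–21 the 3rd, 22–28 the 4th, 29–31 the 5th.
6 is in the range for the 1st.

1st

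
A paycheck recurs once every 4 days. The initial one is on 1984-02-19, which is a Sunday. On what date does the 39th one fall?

1984-07-20

The 39th occurrence is 38 intervals after the first: 38 × 4 = 152 days after 1984-02-19.
February has 29 days — 10 days to the end of February leaves 142.
March has 31 days (111 left).
April has 30 days (81 left).
May has 31 days (50 left).
June has 30 days (20 left).
20 days into July → 1984-07-20.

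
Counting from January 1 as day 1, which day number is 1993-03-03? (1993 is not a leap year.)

Days in months before March: 31 + 28 = 59.
Plus 3 days into March → day 62.

62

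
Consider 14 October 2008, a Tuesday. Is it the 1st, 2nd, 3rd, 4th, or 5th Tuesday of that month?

2nd

Day 14 falls in week ⌈14/7⌉ of the month.
Days 1–7 hold the 1st Tuesday, 8–14 the 2nd, 15–21 the 3rd, 22–28 the 4th, 29–31 the 5th.
14 is in the range for the 2nd.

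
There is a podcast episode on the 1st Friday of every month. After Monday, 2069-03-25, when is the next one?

2069-04-05

March 2069 starts on a Friday, so its 1st Friday is 2069-03-01.
That is not after 2069-03-25, so look at April 2069.
April 2069 starts on a Monday, so its 1st Friday is 2069-04-05 (4 days in).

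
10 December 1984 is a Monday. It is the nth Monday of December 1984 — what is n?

Day 10 falls in week ⌈10/7⌉ of the month.
Days 1–7 hold the 1st Monday, 8–14 the 2nd, 15–21 the 3rd, 22–28 the 4th, 29–31 the 5th.
10 is in the range for the 2nd.

2nd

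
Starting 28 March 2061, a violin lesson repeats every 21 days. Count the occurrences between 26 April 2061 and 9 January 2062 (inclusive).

12

Occurrences land 21·i days after 28 March 2061 for i = 0, 1, 2, …
26 April 2061 is 29 days after the start; 29 ÷ 21 = 1 remainder 8; since the remainder is 8, round up to i = 2. First occurrence in the window: #3 on 9 May 2061 (2×21 = 42 days in).
9 January 2062 is 287 days after the start; 287 ÷ 21 = 13 remainder 14. Last occurrence in the window: #14 on 26 December 2061.
Occurrences #3 through #14: 12 in total.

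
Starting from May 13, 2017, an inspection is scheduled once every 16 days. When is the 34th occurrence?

The 34th occurrence is 33 intervals after the first: 33 × 16 = 528 days after May 13, 2017.
May has 31 days — 18 days to the end of May leaves 510.
From end of May to end of 2017 is 214 days (296 left).
January has 31 days (265 left).
February has 28 days (237 left).
March has 31 days (206 left).
April has 30 days (176 left).
May has 31 days (145 left).
June has 30 days (115 left).
July has 31 days (84 left).
August has 31 days (53 left).
September has 30 days (23 left).
23 days into October → October 23, 2018.

October 23, 2018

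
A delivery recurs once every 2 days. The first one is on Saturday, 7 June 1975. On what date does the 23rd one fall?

21 July 1975

The 23rd occurrence is 22 intervals after the first: 22 × 2 = 44 days after 7 June 1975.
June has 30 days — 23 days to the end of June leaves 21.
21 days into July → 21 July 1975.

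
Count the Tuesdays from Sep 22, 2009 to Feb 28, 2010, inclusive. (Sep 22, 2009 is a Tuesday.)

Sep 22, 2009 is a Tuesday; the first Tuesday on or after it is Sep 22, 2009.
From Sep 22, 2009 to Feb 28, 2010: 8 + 31 + 30 + 31 + 31 + 28 = 159 days (rest of Sep, Oct, Nov, Dec, Jan, Feb).
159 ÷ 7 = 22 full weeks with remainder 5, so 22 more Tuesdays after the first → 23.

23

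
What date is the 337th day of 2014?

2014-12-03

January has 31 days (337 − 31 = 306 remain).
February has 28 days (306 − 28 = 278 remain).
March has 31 days (278 − 31 = 247 remain).
April has 30 days (247 − 30 = 217 remain).
May has 31 days (217 − 31 = 186 remain).
June has 30 days (186 − 30 = 156 remain).
July has 31 days (156 − 31 = 125 remain).
August has 31 days (125 − 31 = 94 remain).
September has 30 days (94 − 30 = 64 remain).
October has 31 days (64 − 31 = 33 remain).
November has 30 days (33 − 30 = 3 remain).
3 into December → December 3.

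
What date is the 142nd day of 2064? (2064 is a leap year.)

2064-05-21

January has 31 days (142 − 31 = 111 remain).
February has 29 days (111 − 29 = 82 remain).
March has 31 days (82 − 31 = 51 remain).
April has 30 days (51 − 30 = 21 remain).
21 into May → May 21.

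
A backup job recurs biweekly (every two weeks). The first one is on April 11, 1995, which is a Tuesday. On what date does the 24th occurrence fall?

The 24th occurrence is 23 intervals after the first: 23 × 14 = 322 days after April 11, 1995.
April has 30 days — 19 days to the end of April leaves 303.
May has 31 days (272 left).
June has 30 days (242 left).
July has 31 days (211 left).
August has 31 days (180 left).
September has 30 days (150 left).
October has 31 days (119 left).
November has 30 days (89 left).
December has 31 days (58 left).
January has 31 days (27 left).
27 days into February → February 27, 1996.

February 27, 1996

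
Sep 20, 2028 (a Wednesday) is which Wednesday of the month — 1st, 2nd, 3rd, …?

Day 20 falls in week ⌈20/7⌉ of the month.
Days 1–7 hold the 1st Wednesday, 8–14 the 2nd, 15–21 the 3rd, 22–28 the 4th, 29–31 the 5th.
20 is in the range for the 3rd.

3rd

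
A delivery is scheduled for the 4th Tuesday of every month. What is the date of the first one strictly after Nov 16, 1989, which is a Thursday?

Nov 28, 1989

Nov 1989 starts on a Wednesday; its first Tuesday is the 7th, so the 4th Tuesday is the 28th — Nov 28, 1989.
Nov 28, 1989 is after Nov 16, 1989, so that is the next one.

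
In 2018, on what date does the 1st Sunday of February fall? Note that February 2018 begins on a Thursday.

4 February 2018

February 2018 begins on a Thursday, so the first Sunday is February 4 (3 days later).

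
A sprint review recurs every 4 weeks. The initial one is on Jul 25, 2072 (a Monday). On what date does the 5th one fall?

Nov 14, 2072

The 5th occurrence is 4 intervals after the first: 4 × 28 = 112 days after Jul 25, 2072.
Jul has 31 days — 6 days to the end of Jul leaves 106.
Aug has 31 days (75 left).
Sep has 30 days (45 left).
Oct has 31 days (14 left).
14 days into Nov → Nov 14, 2072.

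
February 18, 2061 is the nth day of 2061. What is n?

49

Days in months before February: 31 = 31.
Plus 18 days into February → day 49.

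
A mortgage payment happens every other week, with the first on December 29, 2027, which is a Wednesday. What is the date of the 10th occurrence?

May 3, 2028

The 10th occurrence is 9 intervals after the first: 9 × 14 = 126 days after December 29, 2027.
December has 31 days — 2 days to the end of December leaves 124.
January has 31 days (93 left).
February has 29 days (64 left).
March has 31 days (33 left).
April has 30 days (3 left).
3 days into May → May 3, 2028.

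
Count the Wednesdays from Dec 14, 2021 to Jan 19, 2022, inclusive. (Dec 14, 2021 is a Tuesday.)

Dec 14, 2021 is a Tuesday; the first Wednesday on or after it is Dec 15, 2021 (1 day later).
From Dec 15, 2021 to Jan 19, 2022: 16 + 19 = 35 days (rest of Dec, Jan).
35 ÷ 7 = 5 full weeks with remainder 0, so 5 more Wednesdays after the first → 6.

6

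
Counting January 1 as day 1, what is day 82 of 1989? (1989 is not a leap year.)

23 March 1989

January has 31 days (82 − 31 = 51 remain).
February has 28 days (51 − 28 = 23 remain).
23 into March → March 23.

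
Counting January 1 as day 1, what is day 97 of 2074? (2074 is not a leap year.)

7 April 2074

January has 31 days (97 − 31 = 66 remain).
February has 28 days (66 − 28 = 38 remain).
March has 31 days (38 − 31 = 7 remain).
7 into April → April 7.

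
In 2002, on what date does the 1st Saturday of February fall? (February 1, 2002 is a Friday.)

2 February 2002

February 2002 begins on a Friday, so the first Saturday is February 2 (1 day later).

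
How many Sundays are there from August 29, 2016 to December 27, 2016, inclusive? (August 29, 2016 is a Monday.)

August 29, 2016 is a Monday; the first Sunday on or after it is September 4, 2016 (6 days later).
From September 4, 2016 to December 27, 2016: 26 + 31 + 30 + 27 = 114 days (rest of September, October, November, December).
114 ÷ 7 = 16 full weeks with remainder 2, so 16 more Sundays after the first → 17.

17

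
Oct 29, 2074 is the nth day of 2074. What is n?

302

Days in months before Oct: 31 + 28 + 31 + 30 + 31 + 30 + 31 + 31 + 30 = 273.
Plus 29 days into Oct → day 302.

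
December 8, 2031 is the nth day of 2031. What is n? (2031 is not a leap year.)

342

Days in months before December: 31 + 28 + 31 + 30 + 31 + 30 + 31 + 31 + 30 + 31 + 30 = 334.
Plus 8 days into December → day 342.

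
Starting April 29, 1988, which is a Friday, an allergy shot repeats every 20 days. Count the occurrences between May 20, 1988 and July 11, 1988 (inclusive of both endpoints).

2

Occurrences land 20·i days after April 29, 1988 for i = 0, 1, 2, …
May 20, 1988 is 21 days after the start; 21 ÷ 20 = 1 remainder 1; since the remainder is 1, round up to i = 2. First occurrence in the window: #3 on June 8, 1988 (2×20 = 40 days in).
July 11, 1988 is 73 days after the start; 73 ÷ 20 = 3 remainder 13. Last occurrence in the window: #4 on June 28, 1988.
Occurrences #3 through #4: 2 in total.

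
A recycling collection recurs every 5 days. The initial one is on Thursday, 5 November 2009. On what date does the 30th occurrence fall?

The 30th occurrence is 29 intervals after the first: 29 × 5 = 145 days after 5 November 2009.
November has 30 days — 25 days to the end of November leaves 120.
December has 31 days (89 left).
January has 31 days (58 left).
February has 28 days (30 left).
30 days into March → 30 March 2010.

30 March 2010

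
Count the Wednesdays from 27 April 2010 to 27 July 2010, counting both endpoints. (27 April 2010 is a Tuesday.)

13

27 April 2010 is a Tuesday; the first Wednesday on or after it is 28 April 2010 (1 day later).
From 28 April 2010 to 27 July 2010: 2 + 31 + 30 + 27 = 90 days (rest of April, May, June, July).
90 ÷ 7 = 12 full weeks with remainder 6, so 12 more Wednesdays after the first → 13.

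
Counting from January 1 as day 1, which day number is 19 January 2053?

19

Plus 19 days into January → day 19.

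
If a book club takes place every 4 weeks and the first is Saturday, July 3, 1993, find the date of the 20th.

December 17, 1994

The 20th occurrence is 19 intervals after the first: 19 × 28 = 532 days after July 3, 1993.
July has 31 days — 28 days to the end of July leaves 504.
From end of July to end of 1993 is 153 days (351 left).
January has 31 days (320 left).
February has 28 days (292 left).
March has 31 days (261 left).
April has 30 days (231 left).
May has 31 days (200 left).
June has 30 days (170 left).
July has 31 days (139 left).
August has 31 days (108 left).
September has 30 days (78 left).
October has 31 days (47 left).
November has 30 days (17 left).
17 days into December → December 17, 1994.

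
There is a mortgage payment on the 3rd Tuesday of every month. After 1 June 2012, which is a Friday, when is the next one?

June 2012 starts on a Friday; its first Tuesday is the 5th, so the 3rd Tuesday is the 19th — 19 June 2012.
19 June 2012 is after 1 June 2012, so that is the next one.

19 June 2012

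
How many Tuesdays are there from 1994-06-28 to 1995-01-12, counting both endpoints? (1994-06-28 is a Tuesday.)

29

1994-06-28 is a Tuesday; the first Tuesday on or after it is 1994-06-28.
From 1994-06-28 to 1995-01-12: 2 + 31 + 31 + 30 + 31 + 30 + 31 + 12 = 198 days (rest of June, July, August, September, October, November, December, January).
198 ÷ 7 = 28 full weeks with remainder 2, so 28 more Tuesdays after the first → 29.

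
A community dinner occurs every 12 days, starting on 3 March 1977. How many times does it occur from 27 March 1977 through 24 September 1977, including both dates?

Occurrences land 12·i days after 3 March 1977 for i = 0, 1, 2, …
27 March 1977 is 24 days after the start; 24 ÷ 12 = 2 remainder 0. First occurrence in the window: #3 on 27 March 1977 (2×12 = 24 days in).
24 September 1977 is 205 days after the start; 205 ÷ 12 = 17 remainder 1. Last occurrence in the window: #18 on 23 September 1977.
Occurrences #3 through #18: 16 in total.

16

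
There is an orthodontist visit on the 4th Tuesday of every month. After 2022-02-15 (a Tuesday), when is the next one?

2022-02-22

February 2022 starts on a Tuesday; its first Tuesday is the 1st, so the 4th Tuesday is the 22nd — 2022-02-22.
2022-02-22 is after 2022-02-15, so that is the next one.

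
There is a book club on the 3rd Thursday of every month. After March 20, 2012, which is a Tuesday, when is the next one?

March 2012 starts on a Thursday; its first Thursday is the 1st, so the 3rd Thursday is the 15th — March 15, 2012.
That is not after March 20, 2012, so look at April 2012.
April 2012 starts on a Sunday; its first Thursday is the 5th, so the 3rd Thursday is the 19th — April 19, 2012.

April 19, 2012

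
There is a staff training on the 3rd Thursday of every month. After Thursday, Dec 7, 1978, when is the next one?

Dec 21, 1978

Dec 1978 starts on a Friday; its first Thursday is the 7th, so the 3rd Thursday is the 21st — Dec 21, 1978.
Dec 21, 1978 is after Dec 7, 1978, so that is the next one.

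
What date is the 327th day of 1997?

January has 31 days (327 − 31 = 296 remain).
February has 28 days (296 − 28 = 268 remain).
March has 31 days (268 − 31 = 237 remain).
April has 30 days (237 − 30 = 207 remain).
May has 31 days (207 − 31 = 176 remain).
June has 30 days (176 − 30 = 146 remain).
July has 31 days (146 − 31 = 115 remain).
August has 31 days (115 − 31 = 84 remain).
September has 30 days (84 − 30 = 54 remain).
October has 31 days (54 − 31 = 23 remain).
23 into November → November 23.

1997-11-23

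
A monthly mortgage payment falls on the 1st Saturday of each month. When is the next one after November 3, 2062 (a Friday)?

November 4, 2062

November 2062 starts on a Wednesday, so its 1st Saturday is November 4, 2062 (3 days in).
November 4, 2062 is after November 3, 2062, so that is the next one.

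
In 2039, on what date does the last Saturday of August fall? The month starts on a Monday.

August 27, 2039

August 2039 begins on a Monday, so the first Saturday is August 6 (5 days later).
August 2039 has 31 days. Adding weeks: 6, 13, 20, 27 — the last one ≤ 31 is the 27th.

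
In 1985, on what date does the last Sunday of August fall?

The first Sunday of August 1985 is August 4.
August 1985 has 31 days. Adding weeks: 4, 11, 18, 25 — the last one ≤ 31 is the 25th.

25 August 1985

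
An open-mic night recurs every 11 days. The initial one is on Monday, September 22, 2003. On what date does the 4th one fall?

The 4th occurrence is 3 intervals after the first: 3 × 11 = 33 days after September 22, 2003.
September has 30 days — 8 days to the end of September leaves 25.
25 days into October → October 25, 2003.

October 25, 2003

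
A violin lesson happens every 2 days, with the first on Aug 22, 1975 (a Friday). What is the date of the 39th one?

Nov 6, 1975

The 39th occurrence is 38 intervals after the first: 38 × 2 = 76 days after Aug 22, 1975.
Aug has 31 days — 9 days to the end of Aug leaves 67.
Sep has 30 days (37 left).
Oct has 31 days (6 left).
6 days into Nov → Nov 6, 1975.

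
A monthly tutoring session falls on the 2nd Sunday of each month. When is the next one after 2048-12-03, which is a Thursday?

2048-12-13

December 2048 starts on a Tuesday; its first Sunday is the 6th, so the 2nd Sunday is the 13th — 2048-12-13.
2048-12-13 is after 2048-12-03, so that is the next one.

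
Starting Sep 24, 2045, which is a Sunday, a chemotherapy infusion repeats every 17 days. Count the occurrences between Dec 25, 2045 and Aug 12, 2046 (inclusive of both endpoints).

13

Occurrences land 17·i days after Sep 24, 2045 for i = 0, 1, 2, …
Dec 25, 2045 is 92 days after the start; 92 ÷ 17 = 5 remainder 7; since the remainder is 7, round up to i = 6. First occurrence in the window: #7 on Jan 4, 2046 (6×17 = 102 days in).
Aug 12, 2046 is 322 days after the start; 322 ÷ 17 = 18 remainder 16. Last occurrence in the window: #19 on Jul 27, 2046.
Occurrences #7 through #19: 13 in total.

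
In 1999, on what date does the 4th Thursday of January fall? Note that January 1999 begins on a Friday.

28 January 1999

January 1999 begins on a Friday, so the first Thursday is January 7 (6 days later).
The 4th Thursday is 3 weeks later: 7 + 21 = 28.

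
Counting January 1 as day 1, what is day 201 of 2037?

2037-07-20

January has 31 days (201 − 31 = 170 remain).
February has 28 days (170 − 28 = 142 remain).
March has 31 days (142 − 31 = 111 remain).
April has 30 days (111 − 30 = 81 remain).
May has 31 days (81 − 31 = 50 remain).
June has 30 days (50 − 30 = 20 remain).
20 into July → July 20.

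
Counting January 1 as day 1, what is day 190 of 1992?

July 8, 1992

January has 31 days (190 − 31 = 159 remain).
February has 29 days (159 − 29 = 130 remain).
March has 31 days (130 − 31 = 99 remain).
April has 30 days (99 − 30 = 69 remain).
May has 31 days (69 − 31 = 38 remain).
June has 30 days (38 − 30 = 8 remain).
8 into July → July 8.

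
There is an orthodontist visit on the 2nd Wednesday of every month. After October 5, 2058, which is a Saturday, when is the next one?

October 9, 2058

October 2058 starts on a Tuesday; its first Wednesday is the 2nd, so the 2nd Wednesday is the 9th — October 9, 2058.
October 9, 2058 is after October 5, 2058, so that is the next one.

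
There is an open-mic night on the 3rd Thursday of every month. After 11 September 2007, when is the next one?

20 September 2007

September 2007 starts on a Saturday; its first Thursday is the 6th, so the 3rd Thursday is the 20th — 20 September 2007.
20 September 2007 is after 11 September 2007, so that is the next one.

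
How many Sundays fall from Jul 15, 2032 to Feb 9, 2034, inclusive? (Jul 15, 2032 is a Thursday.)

Jul 15, 2032 is a Thursday; the first Sunday on or after it is Jul 18, 2032 (3 days later).
From Jul 18, 2032 to Feb 9, 2034: 166 + 365 + 40 = 571 days (rest of 2032, 2033, to Feb 9, 2034 in 2034).
571 ÷ 7 = 81 full weeks with remainder 4, so 81 more Sundays after the first → 82.

82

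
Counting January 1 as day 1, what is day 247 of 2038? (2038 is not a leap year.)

September 4, 2038

January has 31 days (247 − 31 = 216 remain).
February has 28 days (216 − 28 = 188 remain).
March has 31 days (188 − 31 = 157 remain).
April has 30 days (157 − 30 = 127 remain).
May has 31 days (127 − 31 = 96 remain).
June has 30 days (96 − 30 = 66 remain).
July has 31 days (66 − 31 = 35 remain).
August has 31 days (35 − 31 = 4 remain).
4 into September → September 4.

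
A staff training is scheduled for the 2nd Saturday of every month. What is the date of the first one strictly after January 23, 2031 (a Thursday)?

January 2031 starts on a Wednesday; its first Saturday is the 4th, so the 2nd Saturday is the 11th — January 11, 2031.
That is not after January 23, 2031, so look at February 2031.
February 2031 starts on a Saturday; its first Saturday is the 1st, so the 2nd Saturday is the 8th — February 8, 2031.

February 8, 2031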